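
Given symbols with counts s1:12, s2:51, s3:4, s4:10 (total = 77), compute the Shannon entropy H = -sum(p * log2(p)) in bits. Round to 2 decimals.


Computing entropy H = -sum(p_i * log2(p_i)):
  s1: p = 12/77 = 0.1558, -p*log2(p) = 0.4179
  s2: p = 51/77 = 0.6623, -p*log2(p) = 0.3937
  s3: p = 4/77 = 0.0519, -p*log2(p) = 0.2217
  s4: p = 10/77 = 0.1299, -p*log2(p) = 0.3824
H = sum of terms = 1.4157
Rounded to 2 decimals: 1.42

1.42


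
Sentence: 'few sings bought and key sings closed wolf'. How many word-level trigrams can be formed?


Word trigrams from [8] words:
  Trigram 1: (few sings bought)
  Trigram 2: (sings bought and)
  Trigram 3: (bought and key)
  Trigram 4: (and key sings)
  Trigram 5: (key sings closed)
  Trigram 6: (sings closed wolf)
Total word trigrams: 8 - 2 = 6

6


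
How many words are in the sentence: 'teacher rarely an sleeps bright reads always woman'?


Counting words by splitting on spaces:
  Word 1: 'teacher'
  Word 2: 'rarely'
  Word 3: 'an'
  Word 4: 'sleeps'
  Word 5: 'bright'
  Word 6: 'reads'
  Word 7: 'always'
  Word 8: 'woman'
Total words: 8

8


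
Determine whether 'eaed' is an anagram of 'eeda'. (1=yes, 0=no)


Sort characters of 'eaed': 'adee'
Sort characters of 'eeda': 'adee'
Sorted forms match -> they ARE anagrams
Result: 1

1


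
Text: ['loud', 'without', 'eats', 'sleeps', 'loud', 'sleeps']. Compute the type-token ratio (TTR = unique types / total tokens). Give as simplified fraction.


Tokens: 6
Unique types: ('eats', 'loud', 'sleeps', 'without') = 4
TTR = 4/6
Simplify: divide both by 2 -> 2/3
TTR = 2/3

2/3


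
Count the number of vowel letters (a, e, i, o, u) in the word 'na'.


Scanning each character of 'na':
  Position 1: 'n' -> consonant (running count: 0)
  Position 2: 'a' -> vowel (running count: 1)
Total vowels: 1

1


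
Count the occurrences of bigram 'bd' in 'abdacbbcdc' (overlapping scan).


Scanning 'abdacbbcdc' for bigram 'bd':
  Position 0: 'ab' -> no
  Position 1: 'bd' -> MATCH
  Position 2: 'da' -> no
  Position 3: 'ac' -> no
  Position 4: 'cb' -> no
  Position 5: 'bb' -> no
  Position 6: 'bc' -> no
  Position 7: 'cd' -> no
  Position 8: 'dc' -> no
Total matches: 1

1


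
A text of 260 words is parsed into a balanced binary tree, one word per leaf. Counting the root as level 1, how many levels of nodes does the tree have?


In a balanced binary tree with n leaves the deepest leaf is ceil(log2(n)) edges below the root,
so counting node levels inclusive of root and leaves gives ceil(log2(n)) + 1 levels.
log2(260) = 8.0224
ceil(8.0224) = 9
levels = 9 + 1 = 10

10


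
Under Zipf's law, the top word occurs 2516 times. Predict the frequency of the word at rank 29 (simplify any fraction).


Zipf's law: freq(rank) = f1 / rank
f1 = 2516, rank = 29
freq = 2516 / 29
GCD(2516, 29) = 1
Simplified: 2516/29

2516/29


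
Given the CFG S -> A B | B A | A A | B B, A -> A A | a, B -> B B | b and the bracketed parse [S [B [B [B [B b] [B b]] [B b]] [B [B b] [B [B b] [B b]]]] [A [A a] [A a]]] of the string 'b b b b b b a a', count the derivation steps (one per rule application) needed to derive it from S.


Every bracketed nonterminal node [X ...] in the tree is produced by exactly one rule application.
Reading the tree off as a leftmost derivation:
  Step 1: S  =>  B A   (applied S -> B A)
  Step 2: B A  =>  B B A   (applied B -> B B)
  Step 3: B B A  =>  B B B A   (applied B -> B B)
  Step 4: B B B A  =>  B B B B A   (applied B -> B B)
  Step 5: B B B B A  =>  b B B B A   (applied B -> b)
  Step 6: b B B B A  =>  b b B B A   (applied B -> b)
  Step 7: b b B B A  =>  b b b B A   (applied B -> b)
  Step 8: b b b B A  =>  b b b B B A   (applied B -> B B)
  Step 9: b b b B B A  =>  b b b b B A   (applied B -> b)
  Step 10: b b b b B A  =>  b b b b B B A   (applied B -> B B)
  Step 11: b b b b B B A  =>  b b b b b B A   (applied B -> b)
  Step 12: b b b b b B A  =>  b b b b b b A   (applied B -> b)
  Step 13: b b b b b b A  =>  b b b b b b A A   (applied A -> A A)
  Step 14: b b b b b b A A  =>  b b b b b b a A   (applied A -> a)
  Step 15: b b b b b b a A  =>  b b b b b b a a   (applied A -> a)
Final yield: b b b b b b a a
Total rewrite steps: 15

15


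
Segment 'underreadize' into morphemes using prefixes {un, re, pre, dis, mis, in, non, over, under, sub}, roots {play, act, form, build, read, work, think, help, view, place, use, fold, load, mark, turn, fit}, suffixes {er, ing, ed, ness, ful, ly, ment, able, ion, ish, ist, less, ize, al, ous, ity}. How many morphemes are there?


Segmenting 'underreadize' against the inventory:
  'under' -> prefix (morpheme 1)
  'read' -> root (morpheme 2)
  'ize' -> suffix (morpheme 3)
Total morphemes: 3

3


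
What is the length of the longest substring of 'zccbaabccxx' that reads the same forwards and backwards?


Scanning 'zccbaabccxx' for palindromic substrings.
Substring at positions 1-8: 'ccbaabcc'.
Check: reverse('ccbaabcc') = 'ccbaabcc' -> palindrome confirmed.
Neighbouring characters ('z' / 'x') break symmetry, so it cannot extend further.
No longer palindromic substring exists; longest length = 8

8


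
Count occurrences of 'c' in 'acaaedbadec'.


Scanning 'acaaedbadec' for 'c':
  Position 1: 'c' -> MATCH (count: 1)
  Position 10: 'c' -> MATCH (count: 2)
Total occurrences of 'c': 2

2


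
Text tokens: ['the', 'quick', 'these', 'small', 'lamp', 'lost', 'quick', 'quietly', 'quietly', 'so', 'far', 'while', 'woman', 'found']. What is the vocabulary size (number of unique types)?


Listing all tokens and tracking unique types:
  Token 1: 'the' -> NEW (unique so far: 1)
  Token 2: 'quick' -> NEW (unique so far: 2)
  Token 3: 'these' -> NEW (unique so far: 3)
  Token 4: 'small' -> NEW (unique so far: 4)
  Token 5: 'lamp' -> NEW (unique so far: 5)
  Token 6: 'lost' -> NEW (unique so far: 6)
  Token 7: 'quick' -> duplicate (unique so far: 6)
  Token 8: 'quietly' -> NEW (unique so far: 7)
  Token 9: 'quietly' -> duplicate (unique so far: 7)
  Token 10: 'so' -> NEW (unique so far: 8)
  Token 11: 'far' -> NEW (unique so far: 9)
  Token 12: 'while' -> NEW (unique so far: 10)
  Token 13: 'woman' -> NEW (unique so far: 11)
  Token 14: 'found' -> NEW (unique so far: 12)
Unique types: ('far', 'found', 'lamp', 'lost', 'quick', 'quietly', 'small', 'so', 'the', 'these', 'while', 'woman')
Vocabulary size: 12

12


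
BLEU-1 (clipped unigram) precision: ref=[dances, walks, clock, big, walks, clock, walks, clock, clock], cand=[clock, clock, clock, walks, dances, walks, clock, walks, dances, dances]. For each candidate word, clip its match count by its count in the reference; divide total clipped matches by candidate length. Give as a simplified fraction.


Reference word counts: {'big': 1, 'clock': 4, 'dances': 1, 'walks': 3}
Checking each candidate word (with clipping):
  'clock' -> in reference (ref count 4, used 1/4) -> match (matches: 1)
  'clock' -> in reference (ref count 4, used 2/4) -> match (matches: 2)
  'clock' -> in reference (ref count 4, used 3/4) -> match (matches: 3)
  'walks' -> in reference (ref count 3, used 1/3) -> match (matches: 4)
  'dances' -> in reference (ref count 1, used 1/1) -> match (matches: 5)
  'walks' -> in reference (ref count 3, used 2/3) -> match (matches: 6)
  'clock' -> in reference (ref count 4, used 4/4) -> match (matches: 7)
  'walks' -> in reference (ref count 3, used 3/3) -> match (matches: 8)
  'dances' -> ref count 1 already used up (1/1) -> clipped, no match (matches: 8)
  'dances' -> ref count 1 already used up (1/1) -> clipped, no match (matches: 8)
Clipped matches: 8, Candidate length: 10
Precision = 8/10 = 4/5

4/5


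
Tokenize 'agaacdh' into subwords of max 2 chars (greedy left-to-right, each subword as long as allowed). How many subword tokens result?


'agaacdh' has 7 characters.
Chunking with max size 2:
  Chunk 1: 'ag' (positions 0-1)
  Chunk 2: 'aa' (positions 2-3)
  Chunk 3: 'cd' (positions 4-5)
  Chunk 4: 'h' (positions 6-6)
Total chunks: ceil(7 / 2) = 4

4


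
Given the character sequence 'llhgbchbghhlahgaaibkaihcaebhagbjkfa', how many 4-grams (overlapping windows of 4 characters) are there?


String 'llhgbchbghhlahgaaibkaihcaebhagbjkfa' has length L = 35.
Number of overlapping n-grams = L - n + 1
Substituting: 35 - 4 + 1 = 32

32


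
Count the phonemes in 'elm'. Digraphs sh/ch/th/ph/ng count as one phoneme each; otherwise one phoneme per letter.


Parsing 'elm' greedily, digraphs first:
  'e' -> vowel phoneme (phonemes so far: 1)
  'l' -> consonant phoneme (phonemes so far: 2)
  'm' -> consonant phoneme (phonemes so far: 3)
Total phonemes: 3

3


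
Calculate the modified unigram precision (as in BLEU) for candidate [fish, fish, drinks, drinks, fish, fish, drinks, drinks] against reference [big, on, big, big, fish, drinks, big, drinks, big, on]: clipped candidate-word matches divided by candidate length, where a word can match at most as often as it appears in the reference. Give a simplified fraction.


Reference word counts: {'big': 5, 'drinks': 2, 'fish': 1, 'on': 2}
Checking each candidate word (with clipping):
  'fish' -> in reference (ref count 1, used 1/1) -> match (matches: 1)
  'fish' -> ref count 1 already used up (1/1) -> clipped, no match (matches: 1)
  'drinks' -> in reference (ref count 2, used 1/2) -> match (matches: 2)
  'drinks' -> in reference (ref count 2, used 2/2) -> match (matches: 3)
  'fish' -> ref count 1 already used up (1/1) -> clipped, no match (matches: 3)
  'fish' -> ref count 1 already used up (1/1) -> clipped, no match (matches: 3)
  'drinks' -> ref count 2 already used up (2/2) -> clipped, no match (matches: 3)
  'drinks' -> ref count 2 already used up (2/2) -> clipped, no match (matches: 3)
Clipped matches: 3, Candidate length: 8
Precision = 3/8

3/8


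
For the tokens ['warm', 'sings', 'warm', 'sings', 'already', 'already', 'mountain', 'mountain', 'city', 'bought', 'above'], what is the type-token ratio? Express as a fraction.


Tokens: 11
Unique types: ('above', 'already', 'bought', 'city', 'mountain', 'sings', 'warm') = 7
TTR = 7/11
Already in lowest terms.

7/11


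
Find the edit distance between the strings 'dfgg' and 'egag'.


Building DP table for s1='dfgg' (len 4) and s2='egag' (len 4):
       e  g  a  g
    0  1  2  3  4
  d 1  1  2  3  4
  f 2  2  2  3  4
  g 3  3  2  3  3
  g 4  4  3  3  3
Edit distance = dp[4][4] = 3

3


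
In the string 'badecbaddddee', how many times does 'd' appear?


Scanning 'badecbaddddee' for 'd':
  Position 2: 'd' -> MATCH (count: 1)
  Position 7: 'd' -> MATCH (count: 2)
  Position 8: 'd' -> MATCH (count: 3)
  Position 9: 'd' -> MATCH (count: 4)
  Position 10: 'd' -> MATCH (count: 5)
Total occurrences of 'd': 5

5


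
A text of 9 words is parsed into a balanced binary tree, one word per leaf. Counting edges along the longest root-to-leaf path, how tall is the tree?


In a balanced binary tree with n leaves the deepest leaf is ceil(log2(n)) edges below the root.
log2(9) = 3.1699
ceil(3.1699) = 4
height (edges) = 4

4


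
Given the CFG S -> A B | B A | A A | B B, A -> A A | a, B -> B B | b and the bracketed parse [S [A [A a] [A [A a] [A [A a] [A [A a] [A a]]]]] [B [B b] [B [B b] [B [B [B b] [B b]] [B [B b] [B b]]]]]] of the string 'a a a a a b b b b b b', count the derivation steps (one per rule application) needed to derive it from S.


Every bracketed nonterminal node [X ...] in the tree is produced by exactly one rule application.
Reading the tree off as a leftmost derivation:
  Step 1: S  =>  A B   (applied S -> A B)
  Step 2: A B  =>  A A B   (applied A -> A A)
  Step 3: A A B  =>  a A B   (applied A -> a)
  Step 4: a A B  =>  a A A B   (applied A -> A A)
  Step 5: a A A B  =>  a a A B   (applied A -> a)
  Step 6: a a A B  =>  a a A A B   (applied A -> A A)
  Step 7: a a A A B  =>  a a a A B   (applied A -> a)
  Step 8: a a a A B  =>  a a a A A B   (applied A -> A A)
  Step 9: a a a A A B  =>  a a a a A B   (applied A -> a)
  Step 10: a a a a A B  =>  a a a a a B   (applied A -> a)
  Step 11: a a a a a B  =>  a a a a a B B   (applied B -> B B)
  Step 12: a a a a a B B  =>  a a a a a b B   (applied B -> b)
  Step 13: a a a a a b B  =>  a a a a a b B B   (applied B -> B B)
  Step 14: a a a a a b B B  =>  a a a a a b b B   (applied B -> b)
  Step 15: a a a a a b b B  =>  a a a a a b b B B   (applied B -> B B)
  Step 16: a a a a a b b B B  =>  a a a a a b b B B B   (applied B -> B B)
  Step 17: a a a a a b b B B B  =>  a a a a a b b b B B   (applied B -> b)
  Step 18: a a a a a b b b B B  =>  a a a a a b b b b B   (applied B -> b)
  Step 19: a a a a a b b b b B  =>  a a a a a b b b b B B   (applied B -> B B)
  Step 20: a a a a a b b b b B B  =>  a a a a a b b b b b B   (applied B -> b)
  Step 21: a a a a a b b b b b B  =>  a a a a a b b b b b b   (applied B -> b)
Final yield: a a a a a b b b b b b
Total rewrite steps: 21

21


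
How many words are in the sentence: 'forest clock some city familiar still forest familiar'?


Counting words by splitting on spaces:
  Word 1: 'forest'
  Word 2: 'clock'
  Word 3: 'some'
  Word 4: 'city'
  Word 5: 'familiar'
  Word 6: 'still'
  Word 7: 'forest'
  Word 8: 'familiar'
Total words: 8

8


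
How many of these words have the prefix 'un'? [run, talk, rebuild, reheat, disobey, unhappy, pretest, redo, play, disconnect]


Checking each word for prefix 'un':
  'run' -> no (count: 0)
  'talk' -> no (count: 0)
  'rebuild' -> no (count: 0)
  'reheat' -> no (count: 0)
  'disobey' -> no (count: 0)
  'unhappy' -> YES, starts with 'un' (count: 1)
  'pretest' -> no (count: 1)
  'redo' -> no (count: 1)
  'play' -> no (count: 1)
  'disconnect' -> no (count: 1)
Total with prefix 'un': 1

1


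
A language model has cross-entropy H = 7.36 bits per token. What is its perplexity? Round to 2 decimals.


Perplexity formula: PP = 2^H
H = 7.36
PP = 2^7.36
Decompose: 2^7.36 = 2^7 * 2^0.36
2^7 = 128, 2^0.36 ~ 1.2834259
PP ~ 128 * 1.2834259 = 164.2785152
Rounded to 2 decimals: 164.28

164.28


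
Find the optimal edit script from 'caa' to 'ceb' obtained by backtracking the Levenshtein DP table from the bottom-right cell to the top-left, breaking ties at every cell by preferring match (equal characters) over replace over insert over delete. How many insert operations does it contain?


Edit distance = 2. Backtracking from cell (3, 3) with preference match > replace > insert > delete,
then listing the resulting alignment 'caa' -> 'ceb' left to right:
  Step 1: keep 'c'
  Step 2: replace a->e
  Step 3: replace a->b
Total insertions: 0

0


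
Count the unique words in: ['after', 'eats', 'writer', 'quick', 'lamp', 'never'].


Listing all tokens and tracking unique types:
  Token 1: 'after' -> NEW (unique so far: 1)
  Token 2: 'eats' -> NEW (unique so far: 2)
  Token 3: 'writer' -> NEW (unique so far: 3)
  Token 4: 'quick' -> NEW (unique so far: 4)
  Token 5: 'lamp' -> NEW (unique so far: 5)
  Token 6: 'never' -> NEW (unique so far: 6)
Unique types: ('after', 'eats', 'lamp', 'never', 'quick', 'writer')
Vocabulary size: 6

6


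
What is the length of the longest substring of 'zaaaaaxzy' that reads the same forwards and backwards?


Scanning 'zaaaaaxzy' for palindromic substrings.
Substring at positions 1-5: 'aaaaa'.
Check: reverse('aaaaa') = 'aaaaa' -> palindrome confirmed.
Neighbouring characters ('z' / 'x') break symmetry, so it cannot extend further.
No longer palindromic substring exists; longest length = 5

5


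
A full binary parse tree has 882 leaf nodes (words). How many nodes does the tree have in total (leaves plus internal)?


Leaf nodes (terminals): 882
Internal nodes = n - 1 = 882 - 1 = 881
Total = leaves + internal = 882 + 881 = 1763

1763


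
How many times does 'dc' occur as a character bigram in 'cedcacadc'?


Scanning 'cedcacadc' for bigram 'dc':
  Position 0: 'ce' -> no
  Position 1: 'ed' -> no
  Position 2: 'dc' -> MATCH
  Position 3: 'ca' -> no
  Position 4: 'ac' -> no
  Position 5: 'ca' -> no
  Position 6: 'ad' -> no
  Position 7: 'dc' -> MATCH
Total matches: 2

2


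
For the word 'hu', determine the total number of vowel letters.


Scanning each character of 'hu':
  Position 1: 'h' -> consonant (running count: 0)
  Position 2: 'u' -> vowel (running count: 1)
Total vowels: 1

1


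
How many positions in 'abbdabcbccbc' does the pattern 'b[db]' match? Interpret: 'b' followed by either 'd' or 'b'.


Pattern: b[db] means 'b' followed by either 'd' or 'b'.
Scanning 'abbdabcbccbc' position-by-position:
  Pos 0: window 'ab' -> no
  Pos 1: window 'bb' -> MATCH
  Pos 2: window 'bd' -> MATCH
  Pos 3: window 'da' -> no
  Pos 4: window 'ab' -> no
  Pos 5: window 'bc' -> no
  Pos 6: window 'cb' -> no
  Pos 7: window 'bc' -> no
  Pos 8: window 'cc' -> no
  Pos 9: window 'cb' -> no
  Pos 10: window 'bc' -> no
  Pos 11: window 'c' -> no
Total matches: 2

2


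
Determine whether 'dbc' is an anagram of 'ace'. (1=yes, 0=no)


Sort characters of 'dbc': 'bcd'
Sort characters of 'ace': 'ace'
Sorted forms differ -> they are NOT anagrams
Result: 0

0


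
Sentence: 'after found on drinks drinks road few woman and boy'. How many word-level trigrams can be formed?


Word trigrams from [10] words:
  Trigram 1: (after found on)
  Trigram 2: (found on drinks)
  Trigram 3: (on drinks drinks)
  Trigram 4: (drinks drinks road)
  Trigram 5: (drinks road few)
  Trigram 6: (road few woman)
  Trigram 7: (few woman and)
  Trigram 8: (woman and boy)
Total word trigrams: 10 - 2 = 8

8


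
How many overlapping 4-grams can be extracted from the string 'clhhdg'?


String 'clhhdg' has length L = 6.
Number of overlapping n-grams = L - n + 1
Substituting: 6 - 4 + 1 = 3

3


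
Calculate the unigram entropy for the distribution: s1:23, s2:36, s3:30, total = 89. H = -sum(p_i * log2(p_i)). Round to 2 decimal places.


Computing entropy H = -sum(p_i * log2(p_i)):
  s1: p = 23/89 = 0.2584, -p*log2(p) = 0.5045
  s2: p = 36/89 = 0.4045, -p*log2(p) = 0.5282
  s3: p = 30/89 = 0.3371, -p*log2(p) = 0.5288
H = sum of terms = 1.5615
Rounded to 2 decimals: 1.56

1.56


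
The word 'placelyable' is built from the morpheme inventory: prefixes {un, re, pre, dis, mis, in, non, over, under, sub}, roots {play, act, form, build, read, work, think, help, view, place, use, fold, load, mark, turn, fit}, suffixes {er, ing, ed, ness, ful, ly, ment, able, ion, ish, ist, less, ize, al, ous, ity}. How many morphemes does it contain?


Segmenting 'placelyable' against the inventory:
  'place' -> root (morpheme 1)
  'ly' -> suffix (morpheme 2)
  'able' -> suffix (morpheme 3)
Total morphemes: 3

3


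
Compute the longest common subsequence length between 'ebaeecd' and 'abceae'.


DP table for LCS of 'ebaeecd' and 'abceae':
       a  b  c  e  a  e
    0  0  0  0  0  0  0
  e 0  0  0  0  1  1  1
  b 0  0  1  1  1  1  1
  a 0  1  1  1  1  2  2
  e 0  1  1  1  2  2  3
  e 0  1  1  1  2  2  3
  c 0  1  1  2  2  2  3
  d 0  1  1  2  2  2  3
LCS: 'eae'
LCS length = 3

3


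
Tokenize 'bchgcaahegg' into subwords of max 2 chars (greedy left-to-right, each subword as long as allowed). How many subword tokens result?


'bchgcaahegg' has 11 characters.
Chunking with max size 2:
  Chunk 1: 'bc' (positions 0-1)
  Chunk 2: 'hg' (positions 2-3)
  Chunk 3: 'ca' (positions 4-5)
  Chunk 4: 'ah' (positions 6-7)
  Chunk 5: 'eg' (positions 8-9)
  Chunk 6: 'g' (positions 10-10)
Total chunks: ceil(11 / 2) = 6

6


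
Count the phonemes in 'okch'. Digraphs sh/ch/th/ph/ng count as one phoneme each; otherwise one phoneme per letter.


Parsing 'okch' greedily, digraphs first:
  'o' -> vowel phoneme (phonemes so far: 1)
  'k' -> consonant phoneme (phonemes so far: 2)
  'ch' -> digraph (1 consonant phoneme) (phonemes so far: 3)
Total phonemes: 3

3


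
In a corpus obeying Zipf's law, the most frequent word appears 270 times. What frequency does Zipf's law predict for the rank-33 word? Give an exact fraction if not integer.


Zipf's law: freq(rank) = f1 / rank
f1 = 270, rank = 33
freq = 270 / 33
GCD(270, 33) = 3
Simplified: 90/11

90/11


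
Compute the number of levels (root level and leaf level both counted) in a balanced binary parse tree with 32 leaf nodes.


In a balanced binary tree with n leaves the deepest leaf is ceil(log2(n)) edges below the root,
so counting node levels inclusive of root and leaves gives ceil(log2(n)) + 1 levels.
log2(32) = 5.0000
ceil(5.0000) = 5
levels = 5 + 1 = 6

6


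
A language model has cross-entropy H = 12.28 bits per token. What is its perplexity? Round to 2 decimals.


Perplexity formula: PP = 2^H
H = 12.28
PP = 2^12.28
Decompose: 2^12.28 = 2^12 * 2^0.28
2^12 = 4096, 2^0.28 ~ 1.2141949
PP ~ 4096 * 1.2141949 = 4973.3423104
Rounded to 2 decimals: 4973.34

4973.34


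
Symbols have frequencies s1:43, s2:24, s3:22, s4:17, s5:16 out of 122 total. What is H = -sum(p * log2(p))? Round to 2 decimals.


Computing entropy H = -sum(p_i * log2(p_i)):
  s1: p = 43/122 = 0.3525, -p*log2(p) = 0.5303
  s2: p = 24/122 = 0.1967, -p*log2(p) = 0.4615
  s3: p = 22/122 = 0.1803, -p*log2(p) = 0.4456
  s4: p = 17/122 = 0.1393, -p*log2(p) = 0.3962
  s5: p = 16/122 = 0.1311, -p*log2(p) = 0.3844
H = sum of terms = 2.2180
Rounded to 2 decimals: 2.22

2.22


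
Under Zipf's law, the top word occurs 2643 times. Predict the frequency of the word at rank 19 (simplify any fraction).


Zipf's law: freq(rank) = f1 / rank
f1 = 2643, rank = 19
freq = 2643 / 19
GCD(2643, 19) = 1
Simplified: 2643/19

2643/19


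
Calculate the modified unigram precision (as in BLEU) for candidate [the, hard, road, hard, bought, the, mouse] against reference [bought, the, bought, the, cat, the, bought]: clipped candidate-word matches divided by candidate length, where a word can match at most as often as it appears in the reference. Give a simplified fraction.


Reference word counts: {'bought': 3, 'cat': 1, 'the': 3}
Checking each candidate word (with clipping):
  'the' -> in reference (ref count 3, used 1/3) -> match (matches: 1)
  'hard' -> not in reference -> no match (matches: 1)
  'road' -> not in reference -> no match (matches: 1)
  'hard' -> not in reference -> no match (matches: 1)
  'bought' -> in reference (ref count 3, used 1/3) -> match (matches: 2)
  'the' -> in reference (ref count 3, used 2/3) -> match (matches: 3)
  'mouse' -> not in reference -> no match (matches: 3)
Clipped matches: 3, Candidate length: 7
Precision = 3/7

3/7


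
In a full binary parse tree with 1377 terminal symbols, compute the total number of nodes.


Leaf nodes (terminals): 1377
Internal nodes = n - 1 = 1377 - 1 = 1376
Total = leaves + internal = 1377 + 1376 = 2753

2753


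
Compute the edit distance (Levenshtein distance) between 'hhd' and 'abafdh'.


Building DP table for s1='hhd' (len 3) and s2='abafdh' (len 6):
       a  b  a  f  d  h
    0  1  2  3  4  5  6
  h 1  1  2  3  4  5  5
  h 2  2  2  3  4  5  5
  d 3  3  3  3  4  4  5
Edit distance = dp[3][6] = 5

5


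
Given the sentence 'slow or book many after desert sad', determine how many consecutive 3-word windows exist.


Word trigrams from [7] words:
  Trigram 1: (slow or book)
  Trigram 2: (or book many)
  Trigram 3: (book many after)
  Trigram 4: (many after desert)
  Trigram 5: (after desert sad)
Total word trigrams: 7 - 2 = 5

5


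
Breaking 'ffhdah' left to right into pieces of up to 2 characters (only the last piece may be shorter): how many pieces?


'ffhdah' has 6 characters.
Chunking with max size 2:
  Chunk 1: 'ff' (positions 0-1)
  Chunk 2: 'hd' (positions 2-3)
  Chunk 3: 'ah' (positions 4-5)
Total chunks: ceil(6 / 2) = 3

3


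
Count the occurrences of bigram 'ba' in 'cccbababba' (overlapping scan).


Scanning 'cccbababba' for bigram 'ba':
  Position 0: 'cc' -> no
  Position 1: 'cc' -> no
  Position 2: 'cb' -> no
  Position 3: 'ba' -> MATCH
  Position 4: 'ab' -> no
  Position 5: 'ba' -> MATCH
  Position 6: 'ab' -> no
  Position 7: 'bb' -> no
  Position 8: 'ba' -> MATCH
Total matches: 3

3


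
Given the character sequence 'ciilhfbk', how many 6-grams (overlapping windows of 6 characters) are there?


String 'ciilhfbk' has length L = 8.
Number of overlapping n-grams = L - n + 1
Substituting: 8 - 6 + 1 = 3

3


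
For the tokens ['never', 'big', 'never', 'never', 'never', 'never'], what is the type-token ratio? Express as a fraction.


Tokens: 6
Unique types: ('big', 'never') = 2
TTR = 2/6
Simplify: divide both by 2 -> 1/3
TTR = 1/3

1/3


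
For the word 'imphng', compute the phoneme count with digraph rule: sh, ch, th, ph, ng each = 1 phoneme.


Parsing 'imphng' greedily, digraphs first:
  'i' -> vowel phoneme (phonemes so far: 1)
  'm' -> consonant phoneme (phonemes so far: 2)
  'ph' -> digraph (1 consonant phoneme) (phonemes so far: 3)
  'ng' -> digraph (1 consonant phoneme) (phonemes so far: 4)
Total phonemes: 4

4


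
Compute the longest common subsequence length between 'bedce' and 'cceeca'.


DP table for LCS of 'bedce' and 'cceeca':
       c  c  e  e  c  a
    0  0  0  0  0  0  0
  b 0  0  0  0  0  0  0
  e 0  0  0  1  1  1  1
  d 0  0  0  1  1  1  1
  c 0  1  1  1  1  2  2
  e 0  1  1  2  2  2  2
LCS: 'ec'
LCS length = 2

2


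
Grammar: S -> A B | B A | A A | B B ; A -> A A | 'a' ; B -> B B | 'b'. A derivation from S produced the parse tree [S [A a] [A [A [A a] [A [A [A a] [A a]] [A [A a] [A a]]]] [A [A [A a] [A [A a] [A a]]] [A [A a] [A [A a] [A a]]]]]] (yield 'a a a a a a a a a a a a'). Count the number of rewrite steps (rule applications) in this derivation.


Every bracketed nonterminal node [X ...] in the tree is produced by exactly one rule application.
Reading the tree off as a leftmost derivation:
  Step 1: S  =>  A A   (applied S -> A A)
  Step 2: A A  =>  a A   (applied A -> a)
  Step 3: a A  =>  a A A   (applied A -> A A)
  Step 4: a A A  =>  a A A A   (applied A -> A A)
  Step 5: a A A A  =>  a a A A   (applied A -> a)
  Step 6: a a A A  =>  a a A A A   (applied A -> A A)
  Step 7: a a A A A  =>  a a A A A A   (applied A -> A A)
  Step 8: a a A A A A  =>  a a a A A A   (applied A -> a)
  Step 9: a a a A A A  =>  a a a a A A   (applied A -> a)
  Step 10: a a a a A A  =>  a a a a A A A   (applied A -> A A)
  Step 11: a a a a A A A  =>  a a a a a A A   (applied A -> a)
  Step 12: a a a a a A A  =>  a a a a a a A   (applied A -> a)
  Step 13: a a a a a a A  =>  a a a a a a A A   (applied A -> A A)
  Step 14: a a a a a a A A  =>  a a a a a a A A A   (applied A -> A A)
  Step 15: a a a a a a A A A  =>  a a a a a a a A A   (applied A -> a)
  Step 16: a a a a a a a A A  =>  a a a a a a a A A A   (applied A -> A A)
  Step 17: a a a a a a a A A A  =>  a a a a a a a a A A   (applied A -> a)
  Step 18: a a a a a a a a A A  =>  a a a a a a a a a A   (applied A -> a)
  Step 19: a a a a a a a a a A  =>  a a a a a a a a a A A   (applied A -> A A)
  Step 20: a a a a a a a a a A A  =>  a a a a a a a a a a A   (applied A -> a)
  Step 21: a a a a a a a a a a A  =>  a a a a a a a a a a A A   (applied A -> A A)
  Step 22: a a a a a a a a a a A A  =>  a a a a a a a a a a a A   (applied A -> a)
  Step 23: a a a a a a a a a a a A  =>  a a a a a a a a a a a a   (applied A -> a)
Final yield: a a a a a a a a a a a a
Total rewrite steps: 23

23


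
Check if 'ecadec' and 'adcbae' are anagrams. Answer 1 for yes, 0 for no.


Sort characters of 'ecadec': 'accdee'
Sort characters of 'adcbae': 'aabcde'
Sorted forms differ -> they are NOT anagrams
Result: 0

0


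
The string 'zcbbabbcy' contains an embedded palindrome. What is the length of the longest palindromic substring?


Scanning 'zcbbabbcy' for palindromic substrings.
Substring at positions 1-7: 'cbbabbc'.
Check: reverse('cbbabbc') = 'cbbabbc' -> palindrome confirmed.
Neighbouring characters ('z' / 'y') break symmetry, so it cannot extend further.
No longer palindromic substring exists; longest length = 7

7


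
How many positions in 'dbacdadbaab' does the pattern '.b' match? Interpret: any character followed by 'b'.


Pattern: .b means any character followed by 'b'.
Scanning 'dbacdadbaab' position-by-position:
  Pos 0: window 'db' -> MATCH
  Pos 1: window 'ba' -> no
  Pos 2: window 'ac' -> no
  Pos 3: window 'cd' -> no
  Pos 4: window 'da' -> no
  Pos 5: window 'ad' -> no
  Pos 6: window 'db' -> MATCH
  Pos 7: window 'ba' -> no
  Pos 8: window 'aa' -> no
  Pos 9: window 'ab' -> MATCH
  Pos 10: window 'b' -> no
Total matches: 3

3


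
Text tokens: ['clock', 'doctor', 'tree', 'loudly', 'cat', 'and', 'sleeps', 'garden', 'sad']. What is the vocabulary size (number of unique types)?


Listing all tokens and tracking unique types:
  Token 1: 'clock' -> NEW (unique so far: 1)
  Token 2: 'doctor' -> NEW (unique so far: 2)
  Token 3: 'tree' -> NEW (unique so far: 3)
  Token 4: 'loudly' -> NEW (unique so far: 4)
  Token 5: 'cat' -> NEW (unique so far: 5)
  Token 6: 'and' -> NEW (unique so far: 6)
  Token 7: 'sleeps' -> NEW (unique so far: 7)
  Token 8: 'garden' -> NEW (unique so far: 8)
  Token 9: 'sad' -> NEW (unique so far: 9)
Unique types: ('and', 'cat', 'clock', 'doctor', 'garden', 'loudly', 'sad', 'sleeps', 'tree')
Vocabulary size: 9

9


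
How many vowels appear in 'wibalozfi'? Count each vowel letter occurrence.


Scanning each character of 'wibalozfi':
  Position 1: 'w' -> consonant (running count: 0)
  Position 2: 'i' -> vowel (running count: 1)
  Position 3: 'b' -> consonant (running count: 1)
  Position 4: 'a' -> vowel (running count: 2)
  Position 5: 'l' -> consonant (running count: 2)
  Position 6: 'o' -> vowel (running count: 3)
  Position 7: 'z' -> consonant (running count: 3)
  Position 8: 'f' -> consonant (running count: 3)
  Position 9: 'i' -> vowel (running count: 4)
Total vowels: 4

4


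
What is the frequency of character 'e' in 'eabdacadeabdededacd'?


Scanning 'eabdacadeabdededacd' for 'e':
  Position 0: 'e' -> MATCH (count: 1)
  Position 8: 'e' -> MATCH (count: 2)
  Position 12: 'e' -> MATCH (count: 3)
  Position 14: 'e' -> MATCH (count: 4)
Total occurrences of 'e': 4

4


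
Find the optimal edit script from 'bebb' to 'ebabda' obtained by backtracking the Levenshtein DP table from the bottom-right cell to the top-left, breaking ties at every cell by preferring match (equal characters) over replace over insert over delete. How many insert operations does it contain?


Edit distance = 4. Backtracking from cell (4, 6) with preference match > replace > insert > delete,
then listing the resulting alignment 'bebb' -> 'ebabda' left to right:
  Step 1: insert 'e' [insertion #1]
  Step 2: keep 'b'
  Step 3: replace e->a
  Step 4: keep 'b'
  Step 5: insert 'd' [insertion #2]
  Step 6: replace b->a
Total insertions: 2

2


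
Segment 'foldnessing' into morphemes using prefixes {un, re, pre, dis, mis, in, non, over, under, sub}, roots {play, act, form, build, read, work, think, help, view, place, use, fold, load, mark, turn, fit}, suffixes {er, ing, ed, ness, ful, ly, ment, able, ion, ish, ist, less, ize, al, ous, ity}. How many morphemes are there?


Segmenting 'foldnessing' against the inventory:
  'fold' -> root (morpheme 1)
  'ness' -> suffix (morpheme 2)
  'ing' -> suffix (morpheme 3)
Total morphemes: 3

3


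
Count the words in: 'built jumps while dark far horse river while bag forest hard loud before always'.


Counting words by splitting on spaces:
  Word 1: 'built'
  Word 2: 'jumps'
  Word 3: 'while'
  Word 4: 'dark'
  Word 5: 'far'
  Word 6: 'horse'
  Word 7: 'river'
  Word 8: 'while'
  Word 9: 'bag'
  Word 10: 'forest'
  Word 11: 'hard'
  Word 12: 'loud'
  Word 13: 'before'
  Word 14: 'always'
Total words: 14

14


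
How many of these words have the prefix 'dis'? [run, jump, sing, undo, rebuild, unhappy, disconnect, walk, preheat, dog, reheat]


Checking each word for prefix 'dis':
  'run' -> no (count: 0)
  'jump' -> no (count: 0)
  'sing' -> no (count: 0)
  'undo' -> no (count: 0)
  'rebuild' -> no (count: 0)
  'unhappy' -> no (count: 0)
  'disconnect' -> YES, starts with 'dis' (count: 1)
  'walk' -> no (count: 1)
  'preheat' -> no (count: 1)
  'dog' -> no (count: 1)
  'reheat' -> no (count: 1)
Total with prefix 'dis': 1

1


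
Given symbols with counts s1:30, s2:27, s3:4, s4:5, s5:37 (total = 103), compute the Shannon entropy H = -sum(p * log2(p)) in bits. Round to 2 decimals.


Computing entropy H = -sum(p_i * log2(p_i)):
  s1: p = 30/103 = 0.2913, -p*log2(p) = 0.5183
  s2: p = 27/103 = 0.2621, -p*log2(p) = 0.5063
  s3: p = 4/103 = 0.0388, -p*log2(p) = 0.1820
  s4: p = 5/103 = 0.0485, -p*log2(p) = 0.2119
  s5: p = 37/103 = 0.3592, -p*log2(p) = 0.5306
H = sum of terms = 1.9491
Rounded to 2 decimals: 1.95

1.95


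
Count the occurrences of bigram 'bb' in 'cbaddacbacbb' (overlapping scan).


Scanning 'cbaddacbacbb' for bigram 'bb':
  Position 0: 'cb' -> no
  Position 1: 'ba' -> no
  Position 2: 'ad' -> no
  Position 3: 'dd' -> no
  Position 4: 'da' -> no
  Position 5: 'ac' -> no
  Position 6: 'cb' -> no
  Position 7: 'ba' -> no
  Position 8: 'ac' -> no
  Position 9: 'cb' -> no
  Position 10: 'bb' -> MATCH
Total matches: 1

1


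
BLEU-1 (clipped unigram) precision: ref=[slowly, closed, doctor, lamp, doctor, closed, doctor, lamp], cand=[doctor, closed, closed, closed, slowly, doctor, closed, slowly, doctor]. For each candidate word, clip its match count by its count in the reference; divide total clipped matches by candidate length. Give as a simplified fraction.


Reference word counts: {'closed': 2, 'doctor': 3, 'lamp': 2, 'slowly': 1}
Checking each candidate word (with clipping):
  'doctor' -> in reference (ref count 3, used 1/3) -> match (matches: 1)
  'closed' -> in reference (ref count 2, used 1/2) -> match (matches: 2)
  'closed' -> in reference (ref count 2, used 2/2) -> match (matches: 3)
  'closed' -> ref count 2 already used up (2/2) -> clipped, no match (matches: 3)
  'slowly' -> in reference (ref count 1, used 1/1) -> match (matches: 4)
  'doctor' -> in reference (ref count 3, used 2/3) -> match (matches: 5)
  'closed' -> ref count 2 already used up (2/2) -> clipped, no match (matches: 5)
  'slowly' -> ref count 1 already used up (1/1) -> clipped, no match (matches: 5)
  'doctor' -> in reference (ref count 3, used 3/3) -> match (matches: 6)
Clipped matches: 6, Candidate length: 9
Precision = 6/9 = 2/3

2/3


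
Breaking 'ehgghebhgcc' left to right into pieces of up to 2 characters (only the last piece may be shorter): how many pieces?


'ehgghebhgcc' has 11 characters.
Chunking with max size 2:
  Chunk 1: 'eh' (positions 0-1)
  Chunk 2: 'gg' (positions 2-3)
  Chunk 3: 'he' (positions 4-5)
  Chunk 4: 'bh' (positions 6-7)
  Chunk 5: 'gc' (positions 8-9)
  Chunk 6: 'c' (positions 10-10)
Total chunks: ceil(11 / 2) = 6

6


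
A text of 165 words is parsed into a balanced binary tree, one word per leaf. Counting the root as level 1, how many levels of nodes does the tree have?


In a balanced binary tree with n leaves the deepest leaf is ceil(log2(n)) edges below the root,
so counting node levels inclusive of root and leaves gives ceil(log2(n)) + 1 levels.
log2(165) = 7.3663
ceil(7.3663) = 8
levels = 8 + 1 = 9

9


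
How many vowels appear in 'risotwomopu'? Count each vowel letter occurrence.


Scanning each character of 'risotwomopu':
  Position 1: 'r' -> consonant (running count: 0)
  Position 2: 'i' -> vowel (running count: 1)
  Position 3: 's' -> consonant (running count: 1)
  Position 4: 'o' -> vowel (running count: 2)
  Position 5: 't' -> consonant (running count: 2)
  Position 6: 'w' -> consonant (running count: 2)
  Position 7: 'o' -> vowel (running count: 3)
  Position 8: 'm' -> consonant (running count: 3)
  Position 9: 'o' -> vowel (running count: 4)
  Position 10: 'p' -> consonant (running count: 4)
  Position 11: 'u' -> vowel (running count: 5)
Total vowels: 5

5


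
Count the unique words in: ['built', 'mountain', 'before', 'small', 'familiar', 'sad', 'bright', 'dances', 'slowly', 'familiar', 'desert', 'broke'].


Listing all tokens and tracking unique types:
  Token 1: 'built' -> NEW (unique so far: 1)
  Token 2: 'mountain' -> NEW (unique so far: 2)
  Token 3: 'before' -> NEW (unique so far: 3)
  Token 4: 'small' -> NEW (unique so far: 4)
  Token 5: 'familiar' -> NEW (unique so far: 5)
  Token 6: 'sad' -> NEW (unique so far: 6)
  Token 7: 'bright' -> NEW (unique so far: 7)
  Token 8: 'dances' -> NEW (unique so far: 8)
  Token 9: 'slowly' -> NEW (unique so far: 9)
  Token 10: 'familiar' -> duplicate (unique so far: 9)
  Token 11: 'desert' -> NEW (unique so far: 10)
  Token 12: 'broke' -> NEW (unique so far: 11)
Unique types: ('before', 'bright', 'broke', 'built', 'dances', 'desert', 'familiar', 'mountain', 'sad', 'slowly', 'small')
Vocabulary size: 11

11


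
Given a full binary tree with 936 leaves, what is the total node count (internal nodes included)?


Leaf nodes (terminals): 936
Internal nodes = n - 1 = 936 - 1 = 935
Total = leaves + internal = 936 + 935 = 1871

1871


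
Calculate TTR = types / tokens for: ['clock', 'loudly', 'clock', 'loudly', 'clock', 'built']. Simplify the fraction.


Tokens: 6
Unique types: ('built', 'clock', 'loudly') = 3
TTR = 3/6
Simplify: divide both by 3 -> 1/2
TTR = 1/2

1/2


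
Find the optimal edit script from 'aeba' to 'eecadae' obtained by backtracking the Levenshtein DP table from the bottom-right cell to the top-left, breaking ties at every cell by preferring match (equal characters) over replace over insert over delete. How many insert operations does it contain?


Edit distance = 5. Backtracking from cell (4, 7) with preference match > replace > insert > delete,
then listing the resulting alignment 'aeba' -> 'eecadae' left to right:
  Step 1: replace a->e
  Step 2: keep 'e'
  Step 3: insert 'c' [insertion #1]
  Step 4: insert 'a' [insertion #2]
  Step 5: replace b->d
  Step 6: keep 'a'
  Step 7: insert 'e' [insertion #3]
Total insertions: 3

3


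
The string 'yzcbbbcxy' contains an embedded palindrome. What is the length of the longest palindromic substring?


Scanning 'yzcbbbcxy' for palindromic substrings.
Substring at positions 2-6: 'cbbbc'.
Check: reverse('cbbbc') = 'cbbbc' -> palindrome confirmed.
Neighbouring characters ('z' / 'x') break symmetry, so it cannot extend further.
No longer palindromic substring exists; longest length = 5

5


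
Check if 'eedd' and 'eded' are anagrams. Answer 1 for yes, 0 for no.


Sort characters of 'eedd': 'ddee'
Sort characters of 'eded': 'ddee'
Sorted forms match -> they ARE anagrams
Result: 1

1


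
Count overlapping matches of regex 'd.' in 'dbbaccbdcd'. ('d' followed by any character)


Pattern: d. means 'd' followed by any character.
Scanning 'dbbaccbdcd' position-by-position:
  Pos 0: window 'db' -> MATCH
  Pos 1: window 'bb' -> no
  Pos 2: window 'ba' -> no
  Pos 3: window 'ac' -> no
  Pos 4: window 'cc' -> no
  Pos 5: window 'cb' -> no
  Pos 6: window 'bd' -> no
  Pos 7: window 'dc' -> MATCH
  Pos 8: window 'cd' -> no
  Pos 9: window 'd' -> no
Total matches: 2

2


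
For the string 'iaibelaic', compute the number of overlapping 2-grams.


String 'iaibelaic' has length L = 9.
Number of overlapping n-grams = L - n + 1
Substituting: 9 - 2 + 1 = 8

8


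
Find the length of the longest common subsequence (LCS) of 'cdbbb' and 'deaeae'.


DP table for LCS of 'cdbbb' and 'deaeae':
       d  e  a  e  a  e
    0  0  0  0  0  0  0
  c 0  0  0  0  0  0  0
  d 0  1  1  1  1  1  1
  b 0  1  1  1  1  1  1
  b 0  1  1  1  1  1  1
  b 0  1  1  1  1  1  1
LCS: 'd'
LCS length = 1

1


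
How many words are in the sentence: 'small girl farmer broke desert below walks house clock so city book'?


Counting words by splitting on spaces:
  Word 1: 'small'
  Word 2: 'girl'
  Word 3: 'farmer'
  Word 4: 'broke'
  Word 5: 'desert'
  Word 6: 'below'
  Word 7: 'walks'
  Word 8: 'house'
  Word 9: 'clock'
  Word 10: 'so'
  Word 11: 'city'
  Word 12: 'book'
Total words: 12

12


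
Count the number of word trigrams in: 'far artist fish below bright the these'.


Word trigrams from [7] words:
  Trigram 1: (far artist fish)
  Trigram 2: (artist fish below)
  Trigram 3: (fish below bright)
  Trigram 4: (below bright the)
  Trigram 5: (bright the these)
Total word trigrams: 7 - 2 = 5

5


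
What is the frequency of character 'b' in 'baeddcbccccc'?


Scanning 'baeddcbccccc' for 'b':
  Position 0: 'b' -> MATCH (count: 1)
  Position 6: 'b' -> MATCH (count: 2)
Total occurrences of 'b': 2

2
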